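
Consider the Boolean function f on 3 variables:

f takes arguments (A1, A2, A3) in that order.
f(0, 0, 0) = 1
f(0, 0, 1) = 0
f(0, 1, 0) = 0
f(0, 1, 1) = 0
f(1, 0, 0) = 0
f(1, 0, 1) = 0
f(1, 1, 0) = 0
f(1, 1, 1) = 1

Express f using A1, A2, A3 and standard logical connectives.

f(A1, A2, A3) = ((A1' · A2') · A3') + ((A1 · A2) · A3)

Collect the rows where f=1 — (0,0,0), (1,1,1) — and write one minterm per row: ¬A1·¬A2·¬A3, A1·A2·A3. Their union (logical OR) reproduces the table exactly.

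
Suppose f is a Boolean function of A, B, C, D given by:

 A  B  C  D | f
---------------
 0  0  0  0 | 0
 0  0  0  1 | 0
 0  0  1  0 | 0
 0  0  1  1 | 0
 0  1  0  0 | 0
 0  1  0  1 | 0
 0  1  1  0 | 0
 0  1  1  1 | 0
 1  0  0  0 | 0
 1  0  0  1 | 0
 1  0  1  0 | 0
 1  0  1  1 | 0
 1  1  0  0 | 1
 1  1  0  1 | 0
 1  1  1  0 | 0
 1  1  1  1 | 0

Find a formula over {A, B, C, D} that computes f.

f(A, B, C, D) = ((A and B) and not C) and not D

Only row (1,1,0,0) gives 1. That row's minterm A·B·¬C·¬D is f directly.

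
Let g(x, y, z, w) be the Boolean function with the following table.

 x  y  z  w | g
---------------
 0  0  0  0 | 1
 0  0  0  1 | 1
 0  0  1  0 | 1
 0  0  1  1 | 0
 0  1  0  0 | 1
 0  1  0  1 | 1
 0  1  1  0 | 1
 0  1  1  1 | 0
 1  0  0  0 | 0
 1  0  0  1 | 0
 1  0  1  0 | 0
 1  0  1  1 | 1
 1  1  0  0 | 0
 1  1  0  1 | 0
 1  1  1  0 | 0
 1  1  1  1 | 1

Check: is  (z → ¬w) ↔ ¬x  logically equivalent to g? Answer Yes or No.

Check the formula against g row by row:
  x=0, y=0, z=0, w=0: formula gives 1, g = 1 ✓
  x=0, y=0, z=0, w=1: formula gives 1, g = 1 ✓
  x=0, y=0, z=1, w=0: formula gives 1, g = 1 ✓
  x=0, y=0, z=1, w=1: formula gives 0, g = 0 ✓
  …and likewise for the remaining 12 rows.
Every row agrees, so the formula is equivalent.

Yes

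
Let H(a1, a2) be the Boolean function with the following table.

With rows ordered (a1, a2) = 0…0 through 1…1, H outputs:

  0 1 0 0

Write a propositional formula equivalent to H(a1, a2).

1 only at (0,1): NOT a1 AND a2.

H(a1, a2) = ~a1 & a2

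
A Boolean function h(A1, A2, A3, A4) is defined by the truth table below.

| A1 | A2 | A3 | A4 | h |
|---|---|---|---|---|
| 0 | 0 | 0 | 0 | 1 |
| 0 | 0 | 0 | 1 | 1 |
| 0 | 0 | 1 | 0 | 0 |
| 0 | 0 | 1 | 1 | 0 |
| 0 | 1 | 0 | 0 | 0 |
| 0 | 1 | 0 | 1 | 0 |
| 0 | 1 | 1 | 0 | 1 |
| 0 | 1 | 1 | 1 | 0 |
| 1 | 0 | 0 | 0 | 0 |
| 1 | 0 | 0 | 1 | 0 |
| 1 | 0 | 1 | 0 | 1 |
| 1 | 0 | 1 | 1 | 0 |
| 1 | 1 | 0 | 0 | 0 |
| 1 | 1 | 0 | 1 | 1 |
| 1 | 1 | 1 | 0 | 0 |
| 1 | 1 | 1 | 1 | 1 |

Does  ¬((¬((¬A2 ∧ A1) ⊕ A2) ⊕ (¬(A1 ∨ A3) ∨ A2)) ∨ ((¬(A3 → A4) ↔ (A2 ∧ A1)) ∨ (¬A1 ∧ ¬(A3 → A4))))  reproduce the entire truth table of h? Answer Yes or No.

No

Test each input against both h and the formula:
  A1=0, A2=0, A3=0, A4=0: formula gives 0, but h = 1 ✗
A single disagreement suffices: at (0,0,0,0) they differ, so the formula does not compute h.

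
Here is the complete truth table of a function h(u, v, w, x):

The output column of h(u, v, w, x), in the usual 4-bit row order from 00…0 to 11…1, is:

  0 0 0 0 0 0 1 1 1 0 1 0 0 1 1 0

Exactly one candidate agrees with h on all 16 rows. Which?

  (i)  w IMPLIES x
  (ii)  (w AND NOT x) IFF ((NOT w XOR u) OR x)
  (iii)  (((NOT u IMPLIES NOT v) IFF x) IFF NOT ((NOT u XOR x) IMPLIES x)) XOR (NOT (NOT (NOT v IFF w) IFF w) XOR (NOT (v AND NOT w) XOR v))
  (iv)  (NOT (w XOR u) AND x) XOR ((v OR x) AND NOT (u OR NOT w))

(i): at (0,0,0,0) it gives 1, but h = 0 — eliminated.
(ii): at (0,1,1,0) it gives 0, but h = 1 — eliminated.
(iv): at (0,0,0,1) it gives 1, but h = 0 — eliminated.
Only (iii) survives; checking it on all 16 rows confirms it matches h.

iii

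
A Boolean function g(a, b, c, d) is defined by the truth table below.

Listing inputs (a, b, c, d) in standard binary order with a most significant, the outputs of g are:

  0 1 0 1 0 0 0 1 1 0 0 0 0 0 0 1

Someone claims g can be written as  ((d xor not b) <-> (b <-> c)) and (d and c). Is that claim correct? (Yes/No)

No

Evaluate ((d xor not b) <-> (b <-> c)) and (d and c) on each row and compare to g:
  a=0, b=0, c=0, d=0: formula gives 0, g = 0 ✓
  a=0, b=0, c=0, d=1: formula gives 0, but g = 1 ✗
Since they disagree at (0,0,0,1), the expression is not a correct formula for g.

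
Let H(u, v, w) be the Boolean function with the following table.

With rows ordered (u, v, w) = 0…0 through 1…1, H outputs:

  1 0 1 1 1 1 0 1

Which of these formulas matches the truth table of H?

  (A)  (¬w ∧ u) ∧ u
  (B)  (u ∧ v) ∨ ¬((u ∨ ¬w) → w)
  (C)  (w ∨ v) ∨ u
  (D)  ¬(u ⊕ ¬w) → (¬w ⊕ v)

(A): at (0,0,0) it gives 0, but H = 1 — eliminated.
(B): at (0,1,1) it gives 0, but H = 1 — eliminated.
(C): at (0,0,0) it gives 0, but H = 1 — eliminated.
That leaves (D). Evaluating it on every row reproduces the table of H exactly.

D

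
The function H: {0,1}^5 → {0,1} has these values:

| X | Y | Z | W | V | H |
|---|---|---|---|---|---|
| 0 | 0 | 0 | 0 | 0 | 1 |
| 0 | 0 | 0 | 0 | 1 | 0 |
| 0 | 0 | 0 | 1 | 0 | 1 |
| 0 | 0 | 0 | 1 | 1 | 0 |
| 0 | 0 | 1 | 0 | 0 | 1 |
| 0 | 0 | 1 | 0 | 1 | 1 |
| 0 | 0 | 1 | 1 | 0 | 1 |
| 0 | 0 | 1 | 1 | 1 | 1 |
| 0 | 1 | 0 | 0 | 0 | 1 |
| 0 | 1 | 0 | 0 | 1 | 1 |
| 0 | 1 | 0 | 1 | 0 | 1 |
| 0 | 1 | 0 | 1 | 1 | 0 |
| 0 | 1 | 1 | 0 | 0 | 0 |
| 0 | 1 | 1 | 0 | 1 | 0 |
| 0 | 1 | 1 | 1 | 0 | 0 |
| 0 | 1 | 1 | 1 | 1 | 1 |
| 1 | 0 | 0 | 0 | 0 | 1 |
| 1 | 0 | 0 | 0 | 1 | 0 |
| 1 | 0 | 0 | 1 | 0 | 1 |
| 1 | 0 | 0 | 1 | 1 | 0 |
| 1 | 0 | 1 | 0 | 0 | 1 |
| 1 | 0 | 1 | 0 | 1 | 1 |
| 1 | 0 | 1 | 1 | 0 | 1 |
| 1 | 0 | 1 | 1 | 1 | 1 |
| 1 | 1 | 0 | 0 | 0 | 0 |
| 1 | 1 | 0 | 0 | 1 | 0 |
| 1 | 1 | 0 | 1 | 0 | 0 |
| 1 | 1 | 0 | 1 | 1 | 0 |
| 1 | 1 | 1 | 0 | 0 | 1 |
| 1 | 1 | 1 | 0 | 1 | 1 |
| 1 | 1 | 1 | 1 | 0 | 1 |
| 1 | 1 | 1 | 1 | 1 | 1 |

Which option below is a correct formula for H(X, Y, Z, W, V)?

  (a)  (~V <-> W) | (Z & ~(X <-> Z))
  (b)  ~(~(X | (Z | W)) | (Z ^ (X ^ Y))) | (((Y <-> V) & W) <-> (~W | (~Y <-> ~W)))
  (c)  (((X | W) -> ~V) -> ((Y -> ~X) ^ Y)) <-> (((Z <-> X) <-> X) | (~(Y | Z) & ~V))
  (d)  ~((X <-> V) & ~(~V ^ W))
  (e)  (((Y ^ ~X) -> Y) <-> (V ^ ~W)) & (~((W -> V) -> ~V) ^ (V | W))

c

(a): at (0,0,0,0,0) it gives 0, but H = 1 — eliminated.
(b): at (0,0,0,0,0) it gives 0, but H = 1 — eliminated.
(d): at (0,0,0,0,1) it gives 1, but H = 0 — eliminated.
(e): at (0,0,0,0,0) it gives 0, but H = 1 — eliminated.
Only (c) survives; checking it on all 32 rows confirms it matches H.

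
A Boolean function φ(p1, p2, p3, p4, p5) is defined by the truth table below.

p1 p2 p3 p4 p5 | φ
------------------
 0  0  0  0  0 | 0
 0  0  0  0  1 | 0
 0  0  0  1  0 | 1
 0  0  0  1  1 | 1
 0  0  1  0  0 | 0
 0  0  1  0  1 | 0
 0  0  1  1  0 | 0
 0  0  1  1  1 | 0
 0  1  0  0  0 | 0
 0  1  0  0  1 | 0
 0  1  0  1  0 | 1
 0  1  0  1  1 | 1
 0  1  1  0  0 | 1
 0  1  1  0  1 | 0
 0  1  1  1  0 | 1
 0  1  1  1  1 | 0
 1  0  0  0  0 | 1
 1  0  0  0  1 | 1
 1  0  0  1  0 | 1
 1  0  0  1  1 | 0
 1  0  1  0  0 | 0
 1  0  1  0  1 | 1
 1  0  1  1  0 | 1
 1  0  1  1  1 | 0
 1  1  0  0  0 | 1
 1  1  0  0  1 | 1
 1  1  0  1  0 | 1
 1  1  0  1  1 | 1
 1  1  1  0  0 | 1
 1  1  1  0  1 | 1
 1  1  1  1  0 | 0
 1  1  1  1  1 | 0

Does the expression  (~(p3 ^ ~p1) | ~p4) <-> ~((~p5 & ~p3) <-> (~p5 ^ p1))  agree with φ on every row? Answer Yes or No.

No

Check the formula against φ row by row:
  p1=0, p2=0, p3=0, p4=0, p5=0: formula gives 0, φ = 0 ✓
  p1=0, p2=0, p3=0, p4=0, p5=1: formula gives 0, φ = 0 ✓
  p1=0, p2=0, p3=0, p4=1, p5=0: formula gives 1, φ = 1 ✓
  p1=0, p2=0, p3=0, p4=1, p5=1: formula gives 1, φ = 1 ✓
  p1=0, p2=0, p3=1, p4=0, p5=0: formula gives 1, but φ = 0 ✗
Since they disagree at (0,0,1,0,0), the expression is not a correct formula for φ.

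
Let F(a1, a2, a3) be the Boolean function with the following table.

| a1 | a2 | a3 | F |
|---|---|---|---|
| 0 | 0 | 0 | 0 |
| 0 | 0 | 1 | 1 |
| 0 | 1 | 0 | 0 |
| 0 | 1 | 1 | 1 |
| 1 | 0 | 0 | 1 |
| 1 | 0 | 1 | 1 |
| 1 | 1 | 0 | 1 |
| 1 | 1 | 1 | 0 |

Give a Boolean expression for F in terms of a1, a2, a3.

There are just 3 zero rows: (0,0,0), (0,1,0), (1,1,1). Their minterms are ¬a1·¬a2·¬a3, ¬a1·a2·¬a3, a1·a2·a3; the OR of those covers precisely the 0-outputs, and negating it yields F.

F(a1, a2, a3) = not ((((not a1 and not a2) and not a3) or ((not a1 and a2) and not a3)) or ((a1 and a2) and a3))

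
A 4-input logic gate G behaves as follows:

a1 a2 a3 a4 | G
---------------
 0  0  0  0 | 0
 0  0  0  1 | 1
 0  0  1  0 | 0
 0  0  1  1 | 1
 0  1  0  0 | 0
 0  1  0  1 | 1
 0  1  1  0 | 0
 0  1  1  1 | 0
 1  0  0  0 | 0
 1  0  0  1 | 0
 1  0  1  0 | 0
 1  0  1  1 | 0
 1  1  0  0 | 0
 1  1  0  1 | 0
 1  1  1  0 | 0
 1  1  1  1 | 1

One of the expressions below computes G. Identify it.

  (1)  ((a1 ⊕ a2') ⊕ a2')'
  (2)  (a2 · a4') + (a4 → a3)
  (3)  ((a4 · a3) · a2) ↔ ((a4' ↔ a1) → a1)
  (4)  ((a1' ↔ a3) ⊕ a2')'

(1) disagrees with G on (0,0,0,0) (formula → 1, table → 0); rule it out.
(2) disagrees with G on (0,0,0,0) (formula → 1, table → 0); rule it out.
(4) disagrees with G on (0,0,0,1) (formula → 0, table → 1); rule it out.
That leaves (3). Evaluating it on every row reproduces the table of G exactly.

3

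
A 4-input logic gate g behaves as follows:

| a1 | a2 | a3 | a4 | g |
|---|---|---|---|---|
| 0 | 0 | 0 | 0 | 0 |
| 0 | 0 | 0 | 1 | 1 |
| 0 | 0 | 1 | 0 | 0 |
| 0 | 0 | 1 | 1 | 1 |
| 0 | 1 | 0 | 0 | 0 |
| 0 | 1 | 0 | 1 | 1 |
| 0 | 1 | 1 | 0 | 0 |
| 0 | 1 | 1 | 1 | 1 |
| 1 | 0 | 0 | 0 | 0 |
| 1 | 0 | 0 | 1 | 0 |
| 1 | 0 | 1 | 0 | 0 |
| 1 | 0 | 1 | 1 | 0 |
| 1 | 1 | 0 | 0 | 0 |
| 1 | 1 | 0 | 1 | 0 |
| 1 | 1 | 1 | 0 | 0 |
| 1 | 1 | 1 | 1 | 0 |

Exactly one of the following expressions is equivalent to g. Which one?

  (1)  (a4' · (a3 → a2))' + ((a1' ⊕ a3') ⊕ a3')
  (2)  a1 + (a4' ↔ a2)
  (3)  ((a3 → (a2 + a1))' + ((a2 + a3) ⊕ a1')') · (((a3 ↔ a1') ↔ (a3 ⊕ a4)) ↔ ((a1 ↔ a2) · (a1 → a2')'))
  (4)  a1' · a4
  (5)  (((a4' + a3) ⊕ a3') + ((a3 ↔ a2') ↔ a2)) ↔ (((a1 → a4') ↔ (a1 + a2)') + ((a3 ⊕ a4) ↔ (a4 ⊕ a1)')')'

4

(1) fails at (0,0,0,0): the formula yields 1, g is 0.
(2) fails at (0,1,0,0): the formula yields 1, g is 0.
(3) fails at (0,0,0,1): the formula yields 0, g is 1.
(5) fails at (0,0,0,1): the formula yields 0, g is 1.
Only (4) survives; checking it on all 16 rows confirms it matches g.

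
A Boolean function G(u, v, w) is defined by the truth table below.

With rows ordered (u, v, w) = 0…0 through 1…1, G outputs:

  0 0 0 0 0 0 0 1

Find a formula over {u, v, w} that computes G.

G(u, v, w) = (u & v) & w

The output is 1 only when every input is 1 — the AND of all inputs.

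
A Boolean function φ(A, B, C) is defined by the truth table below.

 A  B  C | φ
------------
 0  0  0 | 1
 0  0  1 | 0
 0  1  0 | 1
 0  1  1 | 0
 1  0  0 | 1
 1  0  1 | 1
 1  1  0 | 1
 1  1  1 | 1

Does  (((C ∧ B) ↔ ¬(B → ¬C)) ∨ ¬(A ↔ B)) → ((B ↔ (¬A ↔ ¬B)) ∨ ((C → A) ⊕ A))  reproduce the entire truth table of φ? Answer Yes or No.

Evaluate (((C ∧ B) ↔ ¬(B → ¬C)) ∨ ¬(A ↔ B)) → ((B ↔ (¬A ↔ ¬B)) ∨ ((C → A) ⊕ A)) on each row and compare to φ:
  A=0, B=0, C=0: formula gives 1, φ = 1 ✓
  A=0, B=0, C=1: formula gives 0, φ = 0 ✓
  A=0, B=1, C=0: formula gives 1, φ = 1 ✓
  A=0, B=1, C=1: formula gives 0, φ = 0 ✓
  A=1, B=0, C=0: formula gives 1, φ = 1 ✓
  … (the remaining 3 rows also agree.)
Every row agrees, so the formula is equivalent.

Yes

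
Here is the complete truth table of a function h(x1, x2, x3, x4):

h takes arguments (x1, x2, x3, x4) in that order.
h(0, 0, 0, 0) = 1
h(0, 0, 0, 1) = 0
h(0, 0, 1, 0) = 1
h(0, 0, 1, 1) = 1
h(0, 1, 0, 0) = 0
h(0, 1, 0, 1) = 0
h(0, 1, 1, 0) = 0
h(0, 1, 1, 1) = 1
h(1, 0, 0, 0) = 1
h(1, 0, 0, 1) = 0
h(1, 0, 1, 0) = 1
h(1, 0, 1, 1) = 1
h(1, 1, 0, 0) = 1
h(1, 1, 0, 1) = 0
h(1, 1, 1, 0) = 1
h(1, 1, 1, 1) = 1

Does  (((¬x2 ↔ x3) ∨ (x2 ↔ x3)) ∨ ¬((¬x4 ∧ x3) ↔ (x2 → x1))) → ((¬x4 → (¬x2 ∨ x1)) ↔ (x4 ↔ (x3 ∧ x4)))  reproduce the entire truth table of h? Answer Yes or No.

Yes

Test each input against both h and the formula:
  x1=0, x2=0, x3=0, x4=0: formula gives 1, h = 1 ✓
  x1=0, x2=0, x3=0, x4=1: formula gives 0, h = 0 ✓
  x1=0, x2=0, x3=1, x4=0: formula gives 1, h = 1 ✓
  x1=0, x2=0, x3=1, x4=1: formula gives 1, h = 1 ✓
  …and likewise for the remaining 12 rows.
Every row agrees, so the formula is equivalent.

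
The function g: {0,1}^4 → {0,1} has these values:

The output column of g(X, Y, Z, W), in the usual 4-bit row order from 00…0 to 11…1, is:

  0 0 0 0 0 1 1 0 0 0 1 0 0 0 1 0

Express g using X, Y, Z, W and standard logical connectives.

g(X, Y, Z, W) = (((((NOT X AND Y) AND NOT Z) AND W) OR (((NOT X AND Y) AND Z) AND NOT W)) OR (((X AND NOT Y) AND Z) AND NOT W)) OR (((X AND Y) AND Z) AND NOT W)

Collect the rows where g=1 — (0,1,0,1), (0,1,1,0), (1,0,1,0), (1,1,1,0) — and write one minterm per row: ¬X·Y·¬Z·W, ¬X·Y·Z·¬W, X·¬Y·Z·¬W, X·Y·Z·¬W. Their union (logical OR) reproduces the table exactly.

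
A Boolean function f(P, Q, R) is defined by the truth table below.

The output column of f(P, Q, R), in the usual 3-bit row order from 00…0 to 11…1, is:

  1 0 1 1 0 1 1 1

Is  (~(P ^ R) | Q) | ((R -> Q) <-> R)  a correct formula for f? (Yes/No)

Yes

Test each input against both f and the formula:
  P=0, Q=0, R=0: formula gives 1, f = 1 ✓
  P=0, Q=0, R=1: formula gives 0, f = 0 ✓
  P=0, Q=1, R=0: formula gives 1, f = 1 ✓
  P=0, Q=1, R=1: formula gives 1, f = 1 ✓
  P=1, Q=0, R=0: formula gives 0, f = 0 ✓
  … (the remaining 3 rows also agree.)
No disagreement on any input; they are logically equivalent.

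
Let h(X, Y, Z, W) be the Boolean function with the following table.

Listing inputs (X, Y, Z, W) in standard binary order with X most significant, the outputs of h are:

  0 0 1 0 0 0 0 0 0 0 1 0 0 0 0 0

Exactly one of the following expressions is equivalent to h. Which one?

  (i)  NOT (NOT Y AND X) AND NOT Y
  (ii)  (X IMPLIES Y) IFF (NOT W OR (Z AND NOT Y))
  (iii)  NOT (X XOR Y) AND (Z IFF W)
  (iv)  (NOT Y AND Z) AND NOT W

iv

(i) disagrees with h on (0,0,0,0) (formula → 1, table → 0); rule it out.
(ii) disagrees with h on (0,0,0,0) (formula → 1, table → 0); rule it out.
(iii) disagrees with h on (0,0,0,0) (formula → 1, table → 0); rule it out.
That leaves (iv). Evaluating it on every row reproduces the table of h exactly.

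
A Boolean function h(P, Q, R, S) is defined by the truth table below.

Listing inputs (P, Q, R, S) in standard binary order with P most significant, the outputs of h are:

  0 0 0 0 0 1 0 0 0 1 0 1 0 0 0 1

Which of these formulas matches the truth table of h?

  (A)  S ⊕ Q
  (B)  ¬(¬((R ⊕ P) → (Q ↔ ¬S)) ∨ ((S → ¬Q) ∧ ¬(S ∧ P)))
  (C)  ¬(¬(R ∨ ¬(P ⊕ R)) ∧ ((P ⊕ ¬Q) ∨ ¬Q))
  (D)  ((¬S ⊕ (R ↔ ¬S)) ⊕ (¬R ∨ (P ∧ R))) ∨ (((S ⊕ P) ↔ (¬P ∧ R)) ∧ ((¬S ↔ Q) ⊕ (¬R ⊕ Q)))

(A) disagrees with h on (0,0,0,1) (formula → 1, table → 0); rule it out.
(C) disagrees with h on (0,0,0,0) (formula → 1, table → 0); rule it out.
(D) disagrees with h on (0,0,0,0) (formula → 1, table → 0); rule it out.
(B) is the remaining candidate, and it agrees with h on all 16 inputs.

B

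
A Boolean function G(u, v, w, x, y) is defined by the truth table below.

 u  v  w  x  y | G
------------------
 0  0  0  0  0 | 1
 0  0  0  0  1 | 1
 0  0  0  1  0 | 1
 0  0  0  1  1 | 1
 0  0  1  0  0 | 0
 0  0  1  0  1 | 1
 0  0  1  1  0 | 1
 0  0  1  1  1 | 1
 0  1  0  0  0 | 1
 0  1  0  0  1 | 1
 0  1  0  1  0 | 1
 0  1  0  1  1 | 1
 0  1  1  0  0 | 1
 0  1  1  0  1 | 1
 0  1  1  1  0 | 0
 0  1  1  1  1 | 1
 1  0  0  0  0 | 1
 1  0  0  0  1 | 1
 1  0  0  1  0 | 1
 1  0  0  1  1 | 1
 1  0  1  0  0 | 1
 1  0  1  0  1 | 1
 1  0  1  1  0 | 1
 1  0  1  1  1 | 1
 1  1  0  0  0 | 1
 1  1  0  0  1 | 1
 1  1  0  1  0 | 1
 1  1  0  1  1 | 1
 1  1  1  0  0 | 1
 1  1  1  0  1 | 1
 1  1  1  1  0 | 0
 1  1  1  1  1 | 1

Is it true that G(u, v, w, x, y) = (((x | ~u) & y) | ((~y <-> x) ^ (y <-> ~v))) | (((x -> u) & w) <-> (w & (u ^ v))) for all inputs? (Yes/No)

Yes

Evaluate (((x | ~u) & y) | ((~y <-> x) ^ (y <-> ~v))) | (((x -> u) & w) <-> (w & (u ^ v))) on each row and compare to G:
  u=0, v=0, w=0, x=0, y=0: formula gives 1, G = 1 ✓
  u=0, v=0, w=0, x=0, y=1: formula gives 1, G = 1 ✓
  u=0, v=0, w=0, x=1, y=0: formula gives 1, G = 1 ✓
  u=0, v=0, w=0, x=1, y=1: formula gives 1, G = 1 ✓
  …and likewise for the remaining 28 rows.
No disagreement on any input; they are logically equivalent.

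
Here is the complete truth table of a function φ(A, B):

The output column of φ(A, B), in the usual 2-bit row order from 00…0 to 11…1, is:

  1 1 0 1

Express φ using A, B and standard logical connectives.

φ(A, B) = (A · B')'

Only row (1,0) gives 0. So φ is 1 everywhere except there — the complement of the minterm A·¬B.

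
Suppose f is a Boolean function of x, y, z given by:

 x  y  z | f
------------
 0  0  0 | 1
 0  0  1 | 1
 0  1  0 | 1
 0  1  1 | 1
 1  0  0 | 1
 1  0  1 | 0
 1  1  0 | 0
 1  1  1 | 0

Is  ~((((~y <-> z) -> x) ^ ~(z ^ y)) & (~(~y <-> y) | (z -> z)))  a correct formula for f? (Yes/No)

No

Evaluate ~((((~y <-> z) -> x) ^ ~(z ^ y)) & (~(~y <-> y) | (z -> z))) on each row and compare to f:
  x=0, y=0, z=0: formula gives 1, f = 1 ✓
  x=0, y=0, z=1: formula gives 1, f = 1 ✓
  x=0, y=1, z=0: formula gives 1, f = 1 ✓
  x=0, y=1, z=1: formula gives 1, f = 1 ✓
  x=1, y=0, z=0: formula gives 1, f = 1 ✓
  …
  x=1, y=1, z=1: formula gives 1, but f = 0 ✗
Row (1,1,1) is a counterexample, so the formula is not equivalent to f.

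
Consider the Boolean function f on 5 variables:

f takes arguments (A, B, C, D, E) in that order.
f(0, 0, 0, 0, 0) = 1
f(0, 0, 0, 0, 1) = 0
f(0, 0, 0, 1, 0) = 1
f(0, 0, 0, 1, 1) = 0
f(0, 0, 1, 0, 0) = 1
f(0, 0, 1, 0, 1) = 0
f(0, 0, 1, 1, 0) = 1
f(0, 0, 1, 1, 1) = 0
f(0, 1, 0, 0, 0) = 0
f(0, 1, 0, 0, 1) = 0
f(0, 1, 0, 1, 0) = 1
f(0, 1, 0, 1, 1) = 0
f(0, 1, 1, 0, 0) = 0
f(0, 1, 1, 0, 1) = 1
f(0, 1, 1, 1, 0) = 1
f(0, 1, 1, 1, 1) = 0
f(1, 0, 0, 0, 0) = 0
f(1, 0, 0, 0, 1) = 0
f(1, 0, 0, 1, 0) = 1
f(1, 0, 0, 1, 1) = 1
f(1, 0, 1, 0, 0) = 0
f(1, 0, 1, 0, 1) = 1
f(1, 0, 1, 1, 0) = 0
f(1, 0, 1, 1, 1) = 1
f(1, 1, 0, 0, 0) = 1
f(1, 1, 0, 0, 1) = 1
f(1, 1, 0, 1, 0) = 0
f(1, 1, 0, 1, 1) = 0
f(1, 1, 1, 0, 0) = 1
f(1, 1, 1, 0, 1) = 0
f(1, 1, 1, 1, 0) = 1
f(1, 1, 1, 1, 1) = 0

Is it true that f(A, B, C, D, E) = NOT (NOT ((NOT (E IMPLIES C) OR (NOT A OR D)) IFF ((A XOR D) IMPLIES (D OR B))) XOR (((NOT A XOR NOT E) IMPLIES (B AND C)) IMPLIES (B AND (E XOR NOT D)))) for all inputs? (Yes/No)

No

Evaluate NOT (NOT ((NOT (E IMPLIES C) OR (NOT A OR D)) IFF ((A XOR D) IMPLIES (D OR B))) XOR (((NOT A XOR NOT E) IMPLIES (B AND C)) IMPLIES (B AND (E XOR NOT D)))) on each row and compare to f:
  A=0, B=0, C=0, D=0, E=0: formula gives 1, f = 1 ✓
  A=0, B=0, C=0, D=0, E=1: formula gives 0, f = 0 ✓
  A=0, B=0, C=0, D=1, E=0: formula gives 1, f = 1 ✓
  A=0, B=0, C=0, D=1, E=1: formula gives 0, f = 0 ✓
  …
  A=1, B=0, C=0, D=1, E=0: formula gives 0, but f = 1 ✗
Row (1,0,0,1,0) is a counterexample, so the formula is not equivalent to f.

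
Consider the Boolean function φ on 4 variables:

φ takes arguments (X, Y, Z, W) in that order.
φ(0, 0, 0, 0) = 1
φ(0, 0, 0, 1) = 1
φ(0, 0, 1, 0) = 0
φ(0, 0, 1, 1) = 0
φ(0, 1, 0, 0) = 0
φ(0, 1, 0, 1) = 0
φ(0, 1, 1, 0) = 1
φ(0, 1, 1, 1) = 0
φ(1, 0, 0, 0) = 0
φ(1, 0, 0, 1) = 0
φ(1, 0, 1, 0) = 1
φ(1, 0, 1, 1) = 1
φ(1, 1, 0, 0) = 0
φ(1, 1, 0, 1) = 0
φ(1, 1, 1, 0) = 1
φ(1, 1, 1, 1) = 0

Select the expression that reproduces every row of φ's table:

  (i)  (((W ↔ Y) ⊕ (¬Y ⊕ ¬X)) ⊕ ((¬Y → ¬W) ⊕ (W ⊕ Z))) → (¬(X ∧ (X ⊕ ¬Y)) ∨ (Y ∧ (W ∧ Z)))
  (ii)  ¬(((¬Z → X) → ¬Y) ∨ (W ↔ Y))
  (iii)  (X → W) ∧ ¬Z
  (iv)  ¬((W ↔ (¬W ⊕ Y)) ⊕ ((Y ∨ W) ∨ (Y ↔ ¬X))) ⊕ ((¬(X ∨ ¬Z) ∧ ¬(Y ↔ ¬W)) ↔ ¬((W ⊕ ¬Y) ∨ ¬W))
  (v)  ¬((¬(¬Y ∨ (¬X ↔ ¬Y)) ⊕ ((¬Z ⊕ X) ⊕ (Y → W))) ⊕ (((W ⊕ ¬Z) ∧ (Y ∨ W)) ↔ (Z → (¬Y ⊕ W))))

(i): at (0,0,1,0) it gives 1, but φ = 0 — eliminated.
(ii): at (0,0,0,0) it gives 0, but φ = 1 — eliminated.
(iii): at (0,1,0,0) it gives 1, but φ = 0 — eliminated.
(iv): at (0,0,0,0) it gives 0, but φ = 1 — eliminated.
Only (v) survives; checking it on all 16 rows confirms it matches φ.

v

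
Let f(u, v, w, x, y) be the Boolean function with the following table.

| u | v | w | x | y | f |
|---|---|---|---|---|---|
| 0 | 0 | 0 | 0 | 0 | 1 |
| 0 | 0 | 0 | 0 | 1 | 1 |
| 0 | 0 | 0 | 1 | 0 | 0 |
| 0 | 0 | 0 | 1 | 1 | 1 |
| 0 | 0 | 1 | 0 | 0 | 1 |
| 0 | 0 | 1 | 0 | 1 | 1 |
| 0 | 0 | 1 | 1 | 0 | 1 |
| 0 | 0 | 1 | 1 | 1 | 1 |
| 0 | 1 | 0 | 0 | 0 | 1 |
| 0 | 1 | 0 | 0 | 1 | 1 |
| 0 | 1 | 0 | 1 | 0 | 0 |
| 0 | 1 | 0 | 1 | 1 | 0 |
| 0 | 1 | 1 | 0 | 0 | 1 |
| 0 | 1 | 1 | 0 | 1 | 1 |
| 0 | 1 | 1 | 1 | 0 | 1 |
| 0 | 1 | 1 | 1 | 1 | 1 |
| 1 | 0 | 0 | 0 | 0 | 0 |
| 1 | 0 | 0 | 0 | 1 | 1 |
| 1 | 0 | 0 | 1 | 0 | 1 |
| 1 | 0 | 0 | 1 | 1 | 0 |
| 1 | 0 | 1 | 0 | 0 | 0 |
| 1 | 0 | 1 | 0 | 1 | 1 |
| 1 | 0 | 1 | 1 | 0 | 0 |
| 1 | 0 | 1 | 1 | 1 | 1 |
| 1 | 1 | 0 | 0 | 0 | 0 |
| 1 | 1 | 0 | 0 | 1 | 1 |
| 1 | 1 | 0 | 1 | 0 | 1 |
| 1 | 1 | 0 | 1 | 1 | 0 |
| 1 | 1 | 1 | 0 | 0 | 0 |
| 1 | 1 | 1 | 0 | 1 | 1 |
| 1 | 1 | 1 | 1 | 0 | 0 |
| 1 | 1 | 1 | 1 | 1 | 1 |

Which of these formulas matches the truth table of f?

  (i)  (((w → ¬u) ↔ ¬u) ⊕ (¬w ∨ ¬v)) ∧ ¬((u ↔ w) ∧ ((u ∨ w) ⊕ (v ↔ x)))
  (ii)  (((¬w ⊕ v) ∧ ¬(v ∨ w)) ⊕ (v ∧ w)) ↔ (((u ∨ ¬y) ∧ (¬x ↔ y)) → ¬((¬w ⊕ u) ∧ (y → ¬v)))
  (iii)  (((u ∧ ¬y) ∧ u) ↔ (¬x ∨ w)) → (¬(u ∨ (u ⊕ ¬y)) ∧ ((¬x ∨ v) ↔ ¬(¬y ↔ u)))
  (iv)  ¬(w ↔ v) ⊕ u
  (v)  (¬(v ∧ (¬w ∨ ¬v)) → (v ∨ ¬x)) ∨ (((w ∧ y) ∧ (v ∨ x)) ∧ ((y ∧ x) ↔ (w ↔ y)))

iii

(i) fails at (0,0,0,0,0): the formula yields 0, f is 1.
(ii) fails at (0,0,1,0,0): the formula yields 0, f is 1.
(iv) fails at (0,0,0,0,0): the formula yields 0, f is 1.
(v) fails at (0,0,0,1,1): the formula yields 0, f is 1.
Only (iii) survives; checking it on all 32 rows confirms it matches f.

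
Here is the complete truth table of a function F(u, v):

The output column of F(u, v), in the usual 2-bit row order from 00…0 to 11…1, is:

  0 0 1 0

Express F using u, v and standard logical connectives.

F(u, v) = u & ~v

1 only at (1,0): u AND NOT v.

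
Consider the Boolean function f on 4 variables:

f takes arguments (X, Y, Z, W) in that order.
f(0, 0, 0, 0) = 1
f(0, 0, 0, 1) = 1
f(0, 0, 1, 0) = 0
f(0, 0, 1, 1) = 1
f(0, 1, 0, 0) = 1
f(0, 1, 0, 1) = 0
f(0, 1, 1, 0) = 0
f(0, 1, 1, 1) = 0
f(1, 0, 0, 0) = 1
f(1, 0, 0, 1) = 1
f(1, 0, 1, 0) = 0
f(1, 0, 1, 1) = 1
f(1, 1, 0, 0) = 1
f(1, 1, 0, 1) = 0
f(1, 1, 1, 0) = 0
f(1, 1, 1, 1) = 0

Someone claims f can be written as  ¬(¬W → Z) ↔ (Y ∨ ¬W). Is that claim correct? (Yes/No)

Yes

Evaluate ¬(¬W → Z) ↔ (Y ∨ ¬W) on each row and compare to f:
  X=0, Y=0, Z=0, W=0: formula gives 1, f = 1 ✓
  X=0, Y=0, Z=0, W=1: formula gives 1, f = 1 ✓
  X=0, Y=0, Z=1, W=0: formula gives 0, f = 0 ✓
  X=0, Y=0, Z=1, W=1: formula gives 1, f = 1 ✓
  … (the remaining 12 rows also agree.)
Every row agrees, so the formula is equivalent.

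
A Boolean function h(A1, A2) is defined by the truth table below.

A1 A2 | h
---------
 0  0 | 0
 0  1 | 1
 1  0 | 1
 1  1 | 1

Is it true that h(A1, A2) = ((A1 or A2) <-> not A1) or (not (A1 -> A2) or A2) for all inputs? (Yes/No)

Test each input against both h and the formula:
  A1=0, A2=0: formula gives 0, h = 0 ✓
  A1=0, A2=1: formula gives 1, h = 1 ✓
  A1=1, A2=0: formula gives 1, h = 1 ✓
  A1=1, A2=1: formula gives 1, h = 1 ✓
All 4 rows match — the expression computes h exactly.

Yes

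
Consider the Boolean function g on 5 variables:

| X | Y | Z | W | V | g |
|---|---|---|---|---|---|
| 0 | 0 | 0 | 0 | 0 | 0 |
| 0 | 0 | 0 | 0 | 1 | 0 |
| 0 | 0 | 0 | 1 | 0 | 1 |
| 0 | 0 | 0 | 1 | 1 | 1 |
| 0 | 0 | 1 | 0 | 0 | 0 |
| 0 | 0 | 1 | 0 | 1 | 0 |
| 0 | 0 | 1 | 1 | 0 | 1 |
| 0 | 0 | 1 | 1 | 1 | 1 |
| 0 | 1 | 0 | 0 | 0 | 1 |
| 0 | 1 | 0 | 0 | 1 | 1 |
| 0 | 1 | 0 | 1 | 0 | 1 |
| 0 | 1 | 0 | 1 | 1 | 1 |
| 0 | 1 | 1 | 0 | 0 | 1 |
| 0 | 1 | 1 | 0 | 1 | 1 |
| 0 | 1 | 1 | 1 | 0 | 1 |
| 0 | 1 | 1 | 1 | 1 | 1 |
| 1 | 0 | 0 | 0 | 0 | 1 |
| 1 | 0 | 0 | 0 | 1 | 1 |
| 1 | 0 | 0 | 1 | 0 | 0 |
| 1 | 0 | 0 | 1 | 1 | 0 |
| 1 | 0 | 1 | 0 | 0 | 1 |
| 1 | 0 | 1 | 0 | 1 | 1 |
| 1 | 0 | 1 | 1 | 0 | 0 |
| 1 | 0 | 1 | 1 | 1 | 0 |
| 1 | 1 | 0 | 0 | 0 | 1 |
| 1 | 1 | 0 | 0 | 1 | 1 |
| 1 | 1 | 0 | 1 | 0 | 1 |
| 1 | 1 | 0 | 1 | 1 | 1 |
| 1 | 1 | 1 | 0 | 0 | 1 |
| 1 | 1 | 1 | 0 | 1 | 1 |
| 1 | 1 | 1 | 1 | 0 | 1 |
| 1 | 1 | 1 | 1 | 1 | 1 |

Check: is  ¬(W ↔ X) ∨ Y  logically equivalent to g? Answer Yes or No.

Yes

Evaluate ¬(W ↔ X) ∨ Y on each row and compare to g:
  X=0, Y=0, Z=0, W=0, V=0: formula gives 0, g = 0 ✓
  X=0, Y=0, Z=0, W=0, V=1: formula gives 0, g = 0 ✓
  X=0, Y=0, Z=0, W=1, V=0: formula gives 1, g = 1 ✓
  X=0, Y=0, Z=0, W=1, V=1: formula gives 1, g = 1 ✓
  … (the remaining 28 rows also agree.)
All 32 rows match — the expression computes g exactly.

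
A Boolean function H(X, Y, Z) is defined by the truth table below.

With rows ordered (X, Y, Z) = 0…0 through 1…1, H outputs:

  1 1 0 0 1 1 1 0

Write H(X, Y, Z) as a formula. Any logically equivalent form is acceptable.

There are just 3 zero rows: (0,1,0), (0,1,1), (1,1,1). Their minterms are ¬X·Y·¬Z, ¬X·Y·Z, X·Y·Z; the OR of those covers precisely the 0-outputs, and negating it yields H.

H(X, Y, Z) = ~((((~X & Y) & ~Z) | ((~X & Y) & Z)) | ((X & Y) & Z))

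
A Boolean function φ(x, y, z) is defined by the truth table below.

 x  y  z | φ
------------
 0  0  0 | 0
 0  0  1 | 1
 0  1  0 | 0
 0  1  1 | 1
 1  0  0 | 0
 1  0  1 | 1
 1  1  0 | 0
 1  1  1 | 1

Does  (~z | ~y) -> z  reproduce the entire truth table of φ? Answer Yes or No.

Check the formula against φ row by row:
  x=0, y=0, z=0: formula gives 0, φ = 0 ✓
  x=0, y=0, z=1: formula gives 1, φ = 1 ✓
  x=0, y=1, z=0: formula gives 0, φ = 0 ✓
  x=0, y=1, z=1: formula gives 1, φ = 1 ✓
  x=1, y=0, z=0: formula gives 0, φ = 0 ✓
  … (the remaining 3 rows also agree.)
All 8 rows match — the expression computes φ exactly.

Yes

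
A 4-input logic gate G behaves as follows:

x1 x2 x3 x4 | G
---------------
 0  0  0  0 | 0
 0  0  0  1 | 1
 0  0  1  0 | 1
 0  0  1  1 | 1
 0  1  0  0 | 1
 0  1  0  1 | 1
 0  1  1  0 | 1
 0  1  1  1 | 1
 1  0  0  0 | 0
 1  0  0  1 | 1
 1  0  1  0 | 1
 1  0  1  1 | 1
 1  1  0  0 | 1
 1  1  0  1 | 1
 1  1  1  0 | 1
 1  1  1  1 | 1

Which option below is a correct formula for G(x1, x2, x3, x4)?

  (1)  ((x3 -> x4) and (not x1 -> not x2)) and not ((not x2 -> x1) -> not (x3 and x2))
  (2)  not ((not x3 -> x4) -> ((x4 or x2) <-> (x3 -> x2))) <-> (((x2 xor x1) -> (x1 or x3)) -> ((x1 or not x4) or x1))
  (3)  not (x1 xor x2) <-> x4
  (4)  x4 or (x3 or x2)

4

(1) fails at (0,0,0,1): the formula yields 0, G is 1.
(2) fails at (0,0,1,0): the formula yields 0, G is 1.
(3) fails at (0,0,1,0): the formula yields 0, G is 1.
(4) is the remaining candidate, and it agrees with G on all 16 inputs.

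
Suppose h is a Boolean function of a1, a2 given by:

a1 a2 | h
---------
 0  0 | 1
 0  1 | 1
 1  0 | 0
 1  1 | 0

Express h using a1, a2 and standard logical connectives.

h(a1, a2) = NOT a1

The output is the negation of a1.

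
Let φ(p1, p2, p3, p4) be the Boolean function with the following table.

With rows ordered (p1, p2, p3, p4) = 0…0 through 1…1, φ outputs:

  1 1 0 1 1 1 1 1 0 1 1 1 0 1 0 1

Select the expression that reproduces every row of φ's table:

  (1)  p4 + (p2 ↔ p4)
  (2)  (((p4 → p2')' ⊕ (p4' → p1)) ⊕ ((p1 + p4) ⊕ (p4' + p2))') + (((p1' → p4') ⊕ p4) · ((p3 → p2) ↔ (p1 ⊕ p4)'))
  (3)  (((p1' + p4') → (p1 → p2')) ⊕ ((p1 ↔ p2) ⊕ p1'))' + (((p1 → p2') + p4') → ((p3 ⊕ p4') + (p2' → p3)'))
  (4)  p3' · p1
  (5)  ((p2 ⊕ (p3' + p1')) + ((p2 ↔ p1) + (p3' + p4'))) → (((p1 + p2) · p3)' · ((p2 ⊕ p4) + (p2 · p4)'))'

2

(1): at (0,0,1,0) it gives 1, but φ = 0 — eliminated.
(3): at (1,0,0,0) it gives 1, but φ = 0 — eliminated.
(4): at (0,0,0,0) it gives 0, but φ = 1 — eliminated.
(5): at (0,0,0,0) it gives 0, but φ = 1 — eliminated.
Only (2) survives; checking it on all 16 rows confirms it matches φ.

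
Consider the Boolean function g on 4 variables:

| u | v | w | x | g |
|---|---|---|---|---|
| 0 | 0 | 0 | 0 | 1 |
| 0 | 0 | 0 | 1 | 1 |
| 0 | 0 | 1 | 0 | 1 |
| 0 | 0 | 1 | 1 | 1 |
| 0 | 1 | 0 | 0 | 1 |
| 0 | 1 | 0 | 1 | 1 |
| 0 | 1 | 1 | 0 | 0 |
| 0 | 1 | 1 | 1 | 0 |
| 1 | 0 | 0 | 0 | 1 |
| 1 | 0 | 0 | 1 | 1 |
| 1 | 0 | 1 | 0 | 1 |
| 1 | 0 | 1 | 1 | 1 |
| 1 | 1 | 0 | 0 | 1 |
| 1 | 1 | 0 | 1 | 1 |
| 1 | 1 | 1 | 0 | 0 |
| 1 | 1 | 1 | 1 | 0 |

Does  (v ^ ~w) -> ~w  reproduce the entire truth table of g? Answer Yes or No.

Check the formula against g row by row:
  u=0, v=0, w=0, x=0: formula gives 1, g = 1 ✓
  u=0, v=0, w=0, x=1: formula gives 1, g = 1 ✓
  u=0, v=0, w=1, x=0: formula gives 1, g = 1 ✓
  u=0, v=0, w=1, x=1: formula gives 1, g = 1 ✓
  …and likewise for the remaining 12 rows.
Every row agrees, so the formula is equivalent.

Yes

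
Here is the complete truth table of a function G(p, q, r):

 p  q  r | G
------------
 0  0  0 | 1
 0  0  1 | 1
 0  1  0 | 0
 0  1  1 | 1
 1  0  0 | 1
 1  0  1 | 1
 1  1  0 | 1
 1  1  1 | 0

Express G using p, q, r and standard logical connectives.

The 0-rows are (0,1,0), (1,1,1). Take each as a conjunction (¬p·q·¬r, p·q·r), form their disjunction, and complement — that gives a formula that is 1 everywhere G is.

G(p, q, r) = ¬(((¬p ∧ q) ∧ ¬r) ∨ ((p ∧ q) ∧ r))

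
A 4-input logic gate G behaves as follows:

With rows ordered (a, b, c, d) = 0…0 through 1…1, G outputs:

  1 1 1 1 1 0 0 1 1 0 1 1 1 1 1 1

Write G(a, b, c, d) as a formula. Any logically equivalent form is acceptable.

G is 0 on only 3 rows — (0,1,0,1), (0,1,1,0), (1,0,0,1). Writing each as a minterm (¬a·b·¬c·d, ¬a·b·c·¬d, a·¬b·¬c·d) and OR-ing them characterizes exactly where G=0, so G is the negation of that disjunction.

G(a, b, c, d) = (((((a' · b) · c') · d) + (((a' · b) · c) · d')) + (((a · b') · c') · d))'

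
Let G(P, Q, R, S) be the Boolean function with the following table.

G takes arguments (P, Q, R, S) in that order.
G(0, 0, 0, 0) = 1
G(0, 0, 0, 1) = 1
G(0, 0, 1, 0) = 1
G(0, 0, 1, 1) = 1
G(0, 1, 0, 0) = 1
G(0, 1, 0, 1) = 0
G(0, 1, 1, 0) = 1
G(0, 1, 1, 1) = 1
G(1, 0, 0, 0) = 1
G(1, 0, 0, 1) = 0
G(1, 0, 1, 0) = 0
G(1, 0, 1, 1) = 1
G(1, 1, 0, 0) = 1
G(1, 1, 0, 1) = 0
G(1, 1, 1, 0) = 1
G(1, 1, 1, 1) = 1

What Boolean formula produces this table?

G(P, Q, R, S) = ((((((P' · Q) · R') · S) + (((P · Q') · R') · S)) + (((P · Q') · R) · S')) + (((P · Q) · R') · S))'

The 0-rows are (0,1,0,1), (1,0,0,1), (1,0,1,0), (1,1,0,1). Take each as a conjunction (¬P·Q·¬R·S, P·¬Q·¬R·S, P·¬Q·R·¬S, P·Q·¬R·S), form their disjunction, and complement — that gives a formula that is 1 everywhere G is.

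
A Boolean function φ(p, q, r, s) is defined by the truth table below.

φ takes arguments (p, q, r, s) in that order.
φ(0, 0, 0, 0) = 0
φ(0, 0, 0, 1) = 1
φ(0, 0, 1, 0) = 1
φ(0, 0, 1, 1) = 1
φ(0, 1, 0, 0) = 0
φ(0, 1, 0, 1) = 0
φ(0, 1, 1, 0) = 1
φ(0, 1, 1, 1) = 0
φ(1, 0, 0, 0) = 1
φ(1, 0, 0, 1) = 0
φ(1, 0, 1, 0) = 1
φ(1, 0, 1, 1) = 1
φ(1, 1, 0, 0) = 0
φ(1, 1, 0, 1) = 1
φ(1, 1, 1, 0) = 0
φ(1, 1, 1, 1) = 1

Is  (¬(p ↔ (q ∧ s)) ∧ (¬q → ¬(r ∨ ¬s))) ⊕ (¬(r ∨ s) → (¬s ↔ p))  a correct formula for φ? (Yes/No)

Check the formula against φ row by row:
  p=0, q=0, r=0, s=0: formula gives 0, φ = 0 ✓
  p=0, q=0, r=0, s=1: formula gives 1, φ = 1 ✓
  p=0, q=0, r=1, s=0: formula gives 1, φ = 1 ✓
  p=0, q=0, r=1, s=1: formula gives 1, φ = 1 ✓
  …and likewise for the remaining 12 rows.
All 16 rows match — the expression computes φ exactly.

Yes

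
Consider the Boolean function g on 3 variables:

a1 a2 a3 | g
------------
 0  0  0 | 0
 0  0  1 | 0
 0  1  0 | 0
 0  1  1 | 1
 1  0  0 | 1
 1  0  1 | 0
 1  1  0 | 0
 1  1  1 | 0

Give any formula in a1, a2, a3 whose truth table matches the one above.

g=1 on 2 inputs: (0,1,1), (1,0,0). Reading each as a conjunction of literals (¬a1·a2·a3, a1·¬a2·¬a3) and taking the OR gives the canonical DNF.

g(a1, a2, a3) = ((a1' · a2) · a3) + ((a1 · a2') · a3')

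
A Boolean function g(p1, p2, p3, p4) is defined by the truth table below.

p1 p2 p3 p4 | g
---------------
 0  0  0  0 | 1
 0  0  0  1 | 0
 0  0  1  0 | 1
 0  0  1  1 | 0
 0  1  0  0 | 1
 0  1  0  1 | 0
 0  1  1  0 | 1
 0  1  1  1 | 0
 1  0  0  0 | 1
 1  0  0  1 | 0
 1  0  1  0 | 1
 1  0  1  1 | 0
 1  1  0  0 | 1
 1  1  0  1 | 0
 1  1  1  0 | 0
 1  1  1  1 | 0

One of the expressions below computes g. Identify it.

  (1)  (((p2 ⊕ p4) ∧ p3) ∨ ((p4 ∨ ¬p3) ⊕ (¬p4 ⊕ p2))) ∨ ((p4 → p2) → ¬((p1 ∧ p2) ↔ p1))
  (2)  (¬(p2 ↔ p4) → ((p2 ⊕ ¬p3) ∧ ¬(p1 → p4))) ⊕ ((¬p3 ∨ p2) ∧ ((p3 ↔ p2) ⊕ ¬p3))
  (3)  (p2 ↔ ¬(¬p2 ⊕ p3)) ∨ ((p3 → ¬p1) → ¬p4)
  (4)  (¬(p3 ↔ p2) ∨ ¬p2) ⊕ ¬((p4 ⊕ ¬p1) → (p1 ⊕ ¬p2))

2

(1) disagrees with g on (0,0,0,0) (formula → 0, table → 1); rule it out.
(3) disagrees with g on (0,0,0,1) (formula → 1, table → 0); rule it out.
(4) disagrees with g on (0,0,0,1) (formula → 1, table → 0); rule it out.
(2) is the remaining candidate, and it agrees with g on all 16 inputs.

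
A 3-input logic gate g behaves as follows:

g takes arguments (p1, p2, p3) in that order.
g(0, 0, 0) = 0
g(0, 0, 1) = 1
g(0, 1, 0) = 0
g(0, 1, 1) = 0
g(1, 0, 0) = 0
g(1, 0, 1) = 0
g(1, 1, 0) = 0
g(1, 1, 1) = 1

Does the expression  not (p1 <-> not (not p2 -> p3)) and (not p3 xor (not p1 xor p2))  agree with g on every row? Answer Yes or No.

Check the formula against g row by row:
  p1=0, p2=0, p3=0: formula gives 0, g = 0 ✓
  p1=0, p2=0, p3=1: formula gives 0, but g = 1 ✗
Row (0,0,1) is a counterexample, so the formula is not equivalent to g.

No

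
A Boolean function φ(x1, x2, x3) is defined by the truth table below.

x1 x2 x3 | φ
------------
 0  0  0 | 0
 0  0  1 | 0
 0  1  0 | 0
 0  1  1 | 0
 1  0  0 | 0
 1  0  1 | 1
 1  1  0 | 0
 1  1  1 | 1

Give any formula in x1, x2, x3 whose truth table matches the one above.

The 1-rows are (1,0,1), (1,1,1). Each contributes one minterm — x1·¬x2·x3; x1·x2·x3 — and their disjunction is a sum-of-products form of φ.

φ(x1, x2, x3) = ((x1 · x2') · x3) + ((x1 · x2) · x3)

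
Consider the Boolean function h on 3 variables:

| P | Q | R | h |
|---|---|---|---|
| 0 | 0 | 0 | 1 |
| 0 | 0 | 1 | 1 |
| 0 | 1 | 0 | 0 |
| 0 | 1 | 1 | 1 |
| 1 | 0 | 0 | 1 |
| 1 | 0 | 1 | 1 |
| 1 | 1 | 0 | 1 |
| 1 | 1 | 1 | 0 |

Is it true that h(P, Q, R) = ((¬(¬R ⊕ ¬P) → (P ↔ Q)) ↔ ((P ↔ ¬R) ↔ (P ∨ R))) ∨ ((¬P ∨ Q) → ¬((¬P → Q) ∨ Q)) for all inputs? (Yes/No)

Test each input against both h and the formula:
  P=0, Q=0, R=0: formula gives 1, h = 1 ✓
  P=0, Q=0, R=1: formula gives 1, h = 1 ✓
  P=0, Q=1, R=0: formula gives 0, h = 0 ✓
  P=0, Q=1, R=1: formula gives 1, h = 1 ✓
  P=1, Q=0, R=0: formula gives 1, h = 1 ✓
  …and likewise for the remaining 3 rows.
No disagreement on any input; they are logically equivalent.

Yes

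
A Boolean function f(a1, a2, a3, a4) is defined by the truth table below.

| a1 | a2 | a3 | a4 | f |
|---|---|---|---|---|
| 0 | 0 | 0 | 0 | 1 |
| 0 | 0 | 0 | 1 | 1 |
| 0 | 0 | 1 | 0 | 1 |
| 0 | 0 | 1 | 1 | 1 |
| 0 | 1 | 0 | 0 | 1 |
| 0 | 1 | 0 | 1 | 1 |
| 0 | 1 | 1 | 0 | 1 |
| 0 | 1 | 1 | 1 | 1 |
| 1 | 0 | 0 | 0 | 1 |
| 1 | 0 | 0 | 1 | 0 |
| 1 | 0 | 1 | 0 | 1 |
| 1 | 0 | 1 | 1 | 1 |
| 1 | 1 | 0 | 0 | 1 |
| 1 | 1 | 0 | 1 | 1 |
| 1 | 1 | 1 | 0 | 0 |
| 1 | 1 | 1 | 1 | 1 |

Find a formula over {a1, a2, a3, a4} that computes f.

f(a1, a2, a3, a4) = ((((a1 · a2') · a3') · a4) + (((a1 · a2) · a3) · a4'))'

There are just 2 zero rows: (1,0,0,1), (1,1,1,0). Their minterms are a1·¬a2·¬a3·a4, a1·a2·a3·¬a4; the OR of those covers precisely the 0-outputs, and negating it yields f.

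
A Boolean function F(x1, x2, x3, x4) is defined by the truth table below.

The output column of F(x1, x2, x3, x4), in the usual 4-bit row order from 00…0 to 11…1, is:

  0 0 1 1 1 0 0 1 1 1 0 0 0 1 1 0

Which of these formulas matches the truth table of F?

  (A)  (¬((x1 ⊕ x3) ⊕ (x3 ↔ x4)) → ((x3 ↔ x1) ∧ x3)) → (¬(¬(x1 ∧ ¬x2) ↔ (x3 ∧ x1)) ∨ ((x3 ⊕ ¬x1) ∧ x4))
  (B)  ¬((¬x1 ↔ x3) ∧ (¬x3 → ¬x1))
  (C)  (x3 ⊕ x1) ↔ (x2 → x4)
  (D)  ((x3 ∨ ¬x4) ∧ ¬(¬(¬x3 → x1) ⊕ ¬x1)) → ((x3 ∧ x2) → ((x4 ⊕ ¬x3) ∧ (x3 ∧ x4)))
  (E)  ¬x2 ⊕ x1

C

(A) disagrees with F on (0,0,0,0) (formula → 1, table → 0); rule it out.
(B) disagrees with F on (0,0,0,0) (formula → 1, table → 0); rule it out.
(D) disagrees with F on (0,0,0,0) (formula → 1, table → 0); rule it out.
(E) disagrees with F on (0,0,0,0) (formula → 1, table → 0); rule it out.
Only (C) survives; checking it on all 16 rows confirms it matches F.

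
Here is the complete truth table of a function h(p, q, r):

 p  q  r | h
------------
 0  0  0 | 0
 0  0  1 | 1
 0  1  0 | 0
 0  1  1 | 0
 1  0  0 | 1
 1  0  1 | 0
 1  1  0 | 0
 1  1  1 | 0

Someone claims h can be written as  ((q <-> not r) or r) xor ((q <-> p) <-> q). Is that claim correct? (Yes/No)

Evaluate ((q <-> not r) or r) xor ((q <-> p) <-> q) on each row and compare to h:
  p=0, q=0, r=0: formula gives 0, h = 0 ✓
  p=0, q=0, r=1: formula gives 1, h = 1 ✓
  p=0, q=1, r=0: formula gives 1, but h = 0 ✗
A single disagreement suffices: at (0,1,0) they differ, so the formula does not compute h.

No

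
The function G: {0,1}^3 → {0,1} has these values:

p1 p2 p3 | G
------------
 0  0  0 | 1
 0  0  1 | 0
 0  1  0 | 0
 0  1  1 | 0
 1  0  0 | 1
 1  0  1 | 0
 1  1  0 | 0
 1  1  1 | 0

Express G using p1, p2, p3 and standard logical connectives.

Collect the rows where G=1 — (0,0,0), (1,0,0) — and write one minterm per row: ¬p1·¬p2·¬p3, p1·¬p2·¬p3. Their union (logical OR) reproduces the table exactly.

G(p1, p2, p3) = ((~p1 & ~p2) & ~p3) | ((p1 & ~p2) & ~p3)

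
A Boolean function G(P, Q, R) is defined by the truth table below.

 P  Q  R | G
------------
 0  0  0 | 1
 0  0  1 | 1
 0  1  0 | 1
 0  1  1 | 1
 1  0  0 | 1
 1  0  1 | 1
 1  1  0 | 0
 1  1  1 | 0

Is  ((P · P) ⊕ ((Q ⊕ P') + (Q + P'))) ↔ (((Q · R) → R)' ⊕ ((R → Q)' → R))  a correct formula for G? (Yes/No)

Check the formula against G row by row:
  P=0, Q=0, R=0: formula gives 1, G = 1 ✓
  P=0, Q=0, R=1: formula gives 1, G = 1 ✓
  P=0, Q=1, R=0: formula gives 1, G = 1 ✓
  P=0, Q=1, R=1: formula gives 1, G = 1 ✓
  P=1, Q=0, R=0: formula gives 1, G = 1 ✓
  …and likewise for the remaining 3 rows.
Every row agrees, so the formula is equivalent.

Yes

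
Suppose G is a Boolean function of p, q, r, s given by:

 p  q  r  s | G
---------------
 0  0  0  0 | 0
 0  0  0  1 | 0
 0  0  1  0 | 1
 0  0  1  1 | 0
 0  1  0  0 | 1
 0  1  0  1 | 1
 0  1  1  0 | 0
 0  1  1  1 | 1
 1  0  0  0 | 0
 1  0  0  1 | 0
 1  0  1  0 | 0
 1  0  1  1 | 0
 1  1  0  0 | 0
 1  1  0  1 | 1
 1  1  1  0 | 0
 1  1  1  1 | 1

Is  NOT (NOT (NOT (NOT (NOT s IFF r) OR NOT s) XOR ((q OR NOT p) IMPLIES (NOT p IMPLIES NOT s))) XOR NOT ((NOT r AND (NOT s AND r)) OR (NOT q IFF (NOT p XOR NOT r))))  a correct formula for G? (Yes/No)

Evaluate NOT (NOT (NOT (NOT (NOT s IFF r) OR NOT s) XOR ((q OR NOT p) IMPLIES (NOT p IMPLIES NOT s))) XOR NOT ((NOT r AND (NOT s AND r)) OR (NOT q IFF (NOT p XOR NOT r)))) on each row and compare to G:
  p=0, q=0, r=0, s=0: formula gives 0, G = 0 ✓
  p=0, q=0, r=0, s=1: formula gives 0, G = 0 ✓
  p=0, q=0, r=1, s=0: formula gives 1, G = 1 ✓
  p=0, q=0, r=1, s=1: formula gives 0, G = 0 ✓
  …
  p=1, q=0, r=0, s=0: formula gives 1, but G = 0 ✗
A single disagreement suffices: at (1,0,0,0) they differ, so the formula does not compute G.

No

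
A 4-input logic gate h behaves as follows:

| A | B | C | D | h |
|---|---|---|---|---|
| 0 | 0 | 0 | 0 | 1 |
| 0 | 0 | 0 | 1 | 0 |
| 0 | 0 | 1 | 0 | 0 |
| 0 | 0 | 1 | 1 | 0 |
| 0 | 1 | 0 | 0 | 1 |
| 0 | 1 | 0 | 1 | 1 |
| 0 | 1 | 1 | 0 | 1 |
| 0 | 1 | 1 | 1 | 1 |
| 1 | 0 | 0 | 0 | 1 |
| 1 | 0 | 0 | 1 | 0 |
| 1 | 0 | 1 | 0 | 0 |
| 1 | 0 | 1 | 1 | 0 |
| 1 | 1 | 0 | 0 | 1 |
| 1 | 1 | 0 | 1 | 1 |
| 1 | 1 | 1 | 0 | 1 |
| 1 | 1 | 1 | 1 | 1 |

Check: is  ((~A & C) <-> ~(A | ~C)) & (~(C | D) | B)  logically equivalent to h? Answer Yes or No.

Yes

Test each input against both h and the formula:
  A=0, B=0, C=0, D=0: formula gives 1, h = 1 ✓
  A=0, B=0, C=0, D=1: formula gives 0, h = 0 ✓
  A=0, B=0, C=1, D=0: formula gives 0, h = 0 ✓
  A=0, B=0, C=1, D=1: formula gives 0, h = 0 ✓
  … (the remaining 12 rows also agree.)
Every row agrees, so the formula is equivalent.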